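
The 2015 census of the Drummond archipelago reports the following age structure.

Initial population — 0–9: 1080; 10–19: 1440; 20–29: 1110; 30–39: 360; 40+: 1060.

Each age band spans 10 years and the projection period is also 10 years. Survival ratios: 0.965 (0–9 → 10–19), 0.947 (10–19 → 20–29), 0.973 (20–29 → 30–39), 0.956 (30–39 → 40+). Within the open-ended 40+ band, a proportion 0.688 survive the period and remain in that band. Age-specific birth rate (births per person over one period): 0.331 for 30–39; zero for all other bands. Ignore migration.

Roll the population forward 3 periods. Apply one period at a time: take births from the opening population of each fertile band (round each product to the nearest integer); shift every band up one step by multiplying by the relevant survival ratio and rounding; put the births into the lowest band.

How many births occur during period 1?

[period 1]
Births: 360 * 0.331 = 119
10–19: 1080 * 0.965 = 1042
20–29: 1440 * 0.947 = 1364
30–39: 1110 * 0.973 = 1080
40+: 360 * 0.956 + 1060 * 0.688 = 344 + 729 = 1073
Population now: 0–9=119, 10–19=1042, 20–29=1364, 30–39=1080, 40+=1073

119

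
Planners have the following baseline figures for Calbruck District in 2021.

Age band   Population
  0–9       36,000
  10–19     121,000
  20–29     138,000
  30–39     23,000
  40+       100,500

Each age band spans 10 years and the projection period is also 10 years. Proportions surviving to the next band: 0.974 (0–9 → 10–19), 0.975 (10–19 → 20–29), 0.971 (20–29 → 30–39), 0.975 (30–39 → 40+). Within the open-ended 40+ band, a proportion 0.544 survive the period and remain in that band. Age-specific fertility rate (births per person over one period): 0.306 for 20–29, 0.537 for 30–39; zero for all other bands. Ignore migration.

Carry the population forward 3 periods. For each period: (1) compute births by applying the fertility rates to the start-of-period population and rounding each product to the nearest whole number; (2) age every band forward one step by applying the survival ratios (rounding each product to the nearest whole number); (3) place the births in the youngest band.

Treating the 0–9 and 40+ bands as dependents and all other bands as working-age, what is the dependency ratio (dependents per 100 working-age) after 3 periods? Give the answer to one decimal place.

145.9

Period 1:
Births: 138000 × 0.306 = 42228 ; 23000 × 0.537 = 12351 → total 54579
10–19: 36000 × 0.974 = 35064
20–29: 121000 × 0.975 = 117975
30–39: 138000 × 0.971 = 133998
40+: 23000 × 0.975 + 100500 × 0.544 = 22425 + 54672 = 77097
Giving 54579 / 35064 / 117975 / 133998 / 77097.
Period 2:
Births: 117975 × 0.306 = 36100 ; 133998 × 0.537 = 71957 → total 108057
10–19: 54579 × 0.974 = 53160
20–29: 35064 × 0.975 = 34187
30–39: 117975 × 0.971 = 114554
40+: 133998 × 0.975 + 77097 × 0.544 = 130648 + 41941 = 172589
Giving 108057 / 53160 / 34187 / 114554 / 172589.
Period 3:
Births: 34187 × 0.306 = 10461 ; 114554 × 0.537 = 61515 → total 71976
10–19: 108057 × 0.974 = 105248
20–29: 53160 × 0.975 = 51831
30–39: 34187 × 0.971 = 33196
40+: 114554 × 0.975 + 172589 × 0.544 = 111690 + 93888 = 205578
Giving 71976 / 105248 / 51831 / 33196 / 205578.
Dependents (band 0–9 + band 40+) = 71976 + 205578 = 277554; working-age = 190275; ratio = 277554/190275 × 100 = 145.9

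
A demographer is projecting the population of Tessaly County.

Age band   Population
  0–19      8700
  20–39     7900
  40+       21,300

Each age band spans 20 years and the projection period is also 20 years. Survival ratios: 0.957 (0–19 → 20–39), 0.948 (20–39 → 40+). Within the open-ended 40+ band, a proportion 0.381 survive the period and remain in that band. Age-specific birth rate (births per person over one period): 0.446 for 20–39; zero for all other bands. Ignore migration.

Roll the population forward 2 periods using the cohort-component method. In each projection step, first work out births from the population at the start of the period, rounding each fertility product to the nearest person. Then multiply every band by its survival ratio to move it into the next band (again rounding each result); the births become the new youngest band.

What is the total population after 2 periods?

20923

Let band 1 be 0–19 through band 3 = 40+.
Period 1:
Births: 7900 × 0.446 = 3523
Band 2: 8700 × 0.957 = 8326
Band 3: 7900 × 0.948 + 21300 × 0.381 = 7489 + 8115 = 15604
Population now: 0–19=3523, 20–39=8326, 40+=15604
Period 2:
Births: 8326 × 0.446 = 3713
Band 2: 3523 × 0.957 = 3372
Band 3: 8326 × 0.948 + 15604 × 0.381 = 7893 + 5945 = 13838
Population now: 0–19=3713, 20–39=3372, 40+=13838
Total after period 2: 3713 + 3372 + 13838 = 20923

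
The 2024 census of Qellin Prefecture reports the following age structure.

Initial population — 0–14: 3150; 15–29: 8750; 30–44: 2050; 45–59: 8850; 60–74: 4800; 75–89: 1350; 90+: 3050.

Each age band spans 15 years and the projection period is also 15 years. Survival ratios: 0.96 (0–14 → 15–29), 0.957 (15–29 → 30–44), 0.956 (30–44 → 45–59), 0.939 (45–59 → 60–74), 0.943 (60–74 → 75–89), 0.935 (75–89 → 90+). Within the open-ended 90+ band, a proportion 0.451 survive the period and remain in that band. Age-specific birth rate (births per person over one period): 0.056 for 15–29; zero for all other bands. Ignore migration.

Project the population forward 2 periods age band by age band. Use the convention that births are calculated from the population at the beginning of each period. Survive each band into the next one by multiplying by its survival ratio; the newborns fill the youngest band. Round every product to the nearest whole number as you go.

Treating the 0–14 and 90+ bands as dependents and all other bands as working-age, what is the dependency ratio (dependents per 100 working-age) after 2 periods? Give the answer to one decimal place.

Numbering the bands 1..7 from youngest to oldest:
[period 1]
Births: 8750 × 0.056 = 490
Band 2: 3150 × 0.96 = 3024
Band 3: 8750 × 0.957 = 8374
Band 4: 2050 × 0.956 = 1960
Band 5: 8850 × 0.939 = 8310
Band 6: 4800 × 0.943 = 4526
Band 7: 1350 × 0.935 + 3050 × 0.451 = 1262 + 1376 = 2638
End of period: [490, 3024, 8374, 1960, 8310, 4526, 2638]
[period 2]
Births: 3024 × 0.056 = 169
Band 2: 490 × 0.96 = 470
Band 3: 3024 × 0.957 = 2894
Band 4: 8374 × 0.956 = 8006
Band 5: 1960 × 0.939 = 1840
Band 6: 8310 × 0.943 = 7836
Band 7: 4526 × 0.935 + 2638 × 0.451 = 4232 + 1190 = 5422
End of period: [169, 470, 2894, 8006, 1840, 7836, 5422]
Dependents (band 0–14 + band 90+) = 169 + 5422 = 5591; working-age = 21046; ratio = 5591/21046 × 100 = 26.6

26.6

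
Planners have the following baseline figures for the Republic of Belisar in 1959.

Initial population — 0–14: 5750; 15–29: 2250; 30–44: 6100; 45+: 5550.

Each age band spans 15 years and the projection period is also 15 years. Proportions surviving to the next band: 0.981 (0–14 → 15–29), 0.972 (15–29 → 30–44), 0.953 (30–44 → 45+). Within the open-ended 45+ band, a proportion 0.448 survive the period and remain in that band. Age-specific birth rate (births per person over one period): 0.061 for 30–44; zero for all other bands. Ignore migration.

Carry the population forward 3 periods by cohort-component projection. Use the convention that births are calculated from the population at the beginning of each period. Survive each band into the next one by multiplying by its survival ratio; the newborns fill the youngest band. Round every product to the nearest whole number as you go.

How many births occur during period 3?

— Period 1 —
Births: 6100 × 0.061 = 372
15–29: 5750 × 0.981 = 5641
30–44: 2250 × 0.972 = 2187
45+: 6100 × 0.953 + 5550 × 0.448 = 5813 + 2486 = 8299
End of period: [372, 5641, 2187, 8299]
— Period 2 —
Births: 2187 × 0.061 = 133
15–29: 372 × 0.981 = 365
30–44: 5641 × 0.972 = 5483
45+: 2187 × 0.953 + 8299 × 0.448 = 2084 + 3718 = 5802
End of period: [133, 365, 5483, 5802]
— Period 3 —
Births: 5483 × 0.061 = 334
15–29: 133 × 0.981 = 130
30–44: 365 × 0.972 = 355
45+: 5483 × 0.953 + 5802 × 0.448 = 5225 + 2599 = 7824
End of period: [334, 130, 355, 7824]

334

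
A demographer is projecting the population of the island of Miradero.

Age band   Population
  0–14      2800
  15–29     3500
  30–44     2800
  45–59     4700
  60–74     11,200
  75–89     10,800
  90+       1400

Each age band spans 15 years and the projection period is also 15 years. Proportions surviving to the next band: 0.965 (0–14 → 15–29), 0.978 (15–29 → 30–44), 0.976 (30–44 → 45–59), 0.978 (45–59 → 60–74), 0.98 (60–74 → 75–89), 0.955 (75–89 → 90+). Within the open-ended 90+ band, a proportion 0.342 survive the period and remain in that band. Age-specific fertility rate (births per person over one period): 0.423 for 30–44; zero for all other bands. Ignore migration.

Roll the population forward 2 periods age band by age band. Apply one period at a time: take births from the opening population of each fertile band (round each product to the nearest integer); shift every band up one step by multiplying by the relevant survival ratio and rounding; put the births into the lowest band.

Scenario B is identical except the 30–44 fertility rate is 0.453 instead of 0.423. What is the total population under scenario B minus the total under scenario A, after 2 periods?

Numbering the bands 1..7 from youngest to oldest:
Period 1.
Births: 2800 × 0.423 = 1184
Band 2: 2800 × 0.965 = 2702
Band 3: 3500 × 0.978 = 3423
Band 4: 2800 × 0.976 = 2733
Band 5: 4700 × 0.978 = 4597
Band 6: 11200 × 0.98 = 10976
Band 7: 10800 × 0.955 + 1400 × 0.342 = 10314 + 479 = 10793
Giving 1184 / 2702 / 3423 / 2733 / 4597 / 10976 / 10793.
Period 2.
Births: 3423 × 0.423 = 1448
Band 2: 1184 × 0.965 = 1143
Band 3: 2702 × 0.978 = 2643
Band 4: 3423 × 0.976 = 3341
Band 5: 2733 × 0.978 = 2673
Band 6: 4597 × 0.98 = 4505
Band 7: 10976 × 0.955 + 10793 × 0.342 = 10482 + 3691 = 14173
Giving 1448 / 1143 / 2643 / 3341 / 2673 / 4505 / 14173.
Scenario A total after 2 periods: 29926
Scenario B projection —
Period 1.
Births: 2800 × 0.453 = 1268
Band 2: 2800 × 0.965 = 2702
Band 3: 3500 × 0.978 = 3423
Band 4: 2800 × 0.976 = 2733
Band 5: 4700 × 0.978 = 4597
Band 6: 11200 × 0.98 = 10976
Band 7: 10800 × 0.955 + 1400 × 0.342 = 10314 + 479 = 10793
Giving 1268 / 2702 / 3423 / 2733 / 4597 / 10976 / 10793.
Period 2.
Births: 3423 × 0.453 = 1551
Band 2: 1268 × 0.965 = 1224
Band 3: 2702 × 0.978 = 2643
Band 4: 3423 × 0.976 = 3341
Band 5: 2733 × 0.978 = 2673
Band 6: 4597 × 0.98 = 4505
Band 7: 10976 × 0.955 + 10793 × 0.342 = 10482 + 3691 = 14173
Giving 1551 / 1224 / 2643 / 3341 / 2673 / 4505 / 14173.
Scenario B total after 2 periods: 30110
Difference B − A = 30110 − 29926 = 184

184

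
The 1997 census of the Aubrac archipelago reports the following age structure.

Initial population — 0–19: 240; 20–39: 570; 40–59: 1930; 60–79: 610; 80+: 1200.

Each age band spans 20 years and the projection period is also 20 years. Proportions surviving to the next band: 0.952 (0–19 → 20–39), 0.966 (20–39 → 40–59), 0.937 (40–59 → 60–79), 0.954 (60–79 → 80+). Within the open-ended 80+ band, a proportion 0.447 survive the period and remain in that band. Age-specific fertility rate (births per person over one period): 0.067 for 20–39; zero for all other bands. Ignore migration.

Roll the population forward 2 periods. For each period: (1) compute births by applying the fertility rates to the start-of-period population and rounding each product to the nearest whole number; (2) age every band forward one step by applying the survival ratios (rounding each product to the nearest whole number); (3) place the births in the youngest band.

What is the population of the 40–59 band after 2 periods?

220

Period 1.
Births: 570 × 0.067 = 38
20–39: 240 × 0.952 = 228
40–59: 570 × 0.966 = 551
60–79: 1930 × 0.937 = 1808
80+: 610 × 0.954 + 1200 × 0.447 = 582 + 536 = 1118
End of period: [38, 228, 551, 1808, 1118]
Period 2.
Births: 228 × 0.067 = 15
20–39: 38 × 0.952 = 36
40–59: 228 × 0.966 = 220
60–79: 551 × 0.937 = 516
80+: 1808 × 0.954 + 1118 × 0.447 = 1725 + 500 = 2225
End of period: [15, 36, 220, 516, 2225]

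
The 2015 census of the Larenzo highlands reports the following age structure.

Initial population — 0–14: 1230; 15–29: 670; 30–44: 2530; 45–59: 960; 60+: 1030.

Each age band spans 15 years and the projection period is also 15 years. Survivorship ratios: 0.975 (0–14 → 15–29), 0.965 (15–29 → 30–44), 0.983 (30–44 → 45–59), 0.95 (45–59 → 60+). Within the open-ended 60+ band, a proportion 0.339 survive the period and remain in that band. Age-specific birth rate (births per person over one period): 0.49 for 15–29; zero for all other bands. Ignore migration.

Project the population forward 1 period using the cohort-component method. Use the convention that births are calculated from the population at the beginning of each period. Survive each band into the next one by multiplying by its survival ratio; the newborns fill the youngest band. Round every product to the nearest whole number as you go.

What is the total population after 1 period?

(Bands numbered youngest = 1 to oldest = 5.)
— Period 1 —
Births: 670 × 0.49 = 328
Band 2: 1230 × 0.975 = 1199
Band 3: 670 × 0.965 = 647
Band 4: 2530 × 0.983 = 2487
Band 5: 960 × 0.95 + 1030 × 0.339 = 912 + 349 = 1261
→ [328, 1199, 647, 2487, 1261]
Total after period 1: 328 + 1199 + 647 + 2487 + 1261 = 5922

5922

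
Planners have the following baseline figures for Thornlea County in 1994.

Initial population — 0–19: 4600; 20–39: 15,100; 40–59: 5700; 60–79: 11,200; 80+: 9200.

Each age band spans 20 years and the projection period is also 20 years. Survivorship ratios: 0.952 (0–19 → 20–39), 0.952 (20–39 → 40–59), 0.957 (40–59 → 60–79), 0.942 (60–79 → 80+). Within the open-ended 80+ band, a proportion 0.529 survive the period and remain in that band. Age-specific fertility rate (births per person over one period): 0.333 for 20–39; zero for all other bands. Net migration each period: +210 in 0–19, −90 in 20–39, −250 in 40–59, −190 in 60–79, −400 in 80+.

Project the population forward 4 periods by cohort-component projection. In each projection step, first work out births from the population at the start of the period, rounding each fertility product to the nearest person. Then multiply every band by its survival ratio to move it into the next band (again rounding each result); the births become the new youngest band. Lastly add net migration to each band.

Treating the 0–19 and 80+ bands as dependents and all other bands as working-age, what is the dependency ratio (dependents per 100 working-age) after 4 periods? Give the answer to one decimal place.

[period 1]
Births: 15100 × 0.333 = 5028
20–39: 4600 × 0.952 = 4379
40–59: 15100 × 0.952 = 14375
60–79: 5700 × 0.957 = 5455
80+: 11200 × 0.942 + 9200 × 0.529 = 10550 + 4867 = 15417
Net migration: 0–19 + 210 → 5238; 20–39 − 90 → 4289; 40–59 − 250 → 14125; 60–79 − 190 → 5265; 80+ − 400 → 15017
→ [5238, 4289, 14125, 5265, 15017]
[period 2]
Births: 4289 × 0.333 = 1428
20–39: 5238 × 0.952 = 4987
40–59: 4289 × 0.952 = 4083
60–79: 14125 × 0.957 = 13518
80+: 5265 × 0.942 + 15017 × 0.529 = 4960 + 7944 = 12904
Net migration: 0–19 + 210 → 1638; 20–39 − 90 → 4897; 40–59 − 250 → 3833; 60–79 − 190 → 13328; 80+ − 400 → 12504
→ [1638, 4897, 3833, 13328, 12504]
[period 3]
Births: 4897 × 0.333 = 1631
20–39: 1638 × 0.952 = 1559
40–59: 4897 × 0.952 = 4662
60–79: 3833 × 0.957 = 3668
80+: 13328 × 0.942 + 12504 × 0.529 = 12555 + 6615 = 19170
Net migration: 0–19 + 210 → 1841; 20–39 − 90 → 1469; 40–59 − 250 → 4412; 60–79 − 190 → 3478; 80+ − 400 → 18770
→ [1841, 1469, 4412, 3478, 18770]
[period 4]
Births: 1469 × 0.333 = 489
20–39: 1841 × 0.952 = 1753
40–59: 1469 × 0.952 = 1398
60–79: 4412 × 0.957 = 4222
80+: 3478 × 0.942 + 18770 × 0.529 = 3276 + 9929 = 13205
Net migration: 0–19 + 210 → 699; 20–39 − 90 → 1663; 40–59 − 250 → 1148; 60–79 − 190 → 4032; 80+ − 400 → 12805
→ [699, 1663, 1148, 4032, 12805]
Dependents (band 0–19 + band 80+) = 699 + 12805 = 13504; working-age = 6843; ratio = 13504/6843 × 100 = 197.3

197.3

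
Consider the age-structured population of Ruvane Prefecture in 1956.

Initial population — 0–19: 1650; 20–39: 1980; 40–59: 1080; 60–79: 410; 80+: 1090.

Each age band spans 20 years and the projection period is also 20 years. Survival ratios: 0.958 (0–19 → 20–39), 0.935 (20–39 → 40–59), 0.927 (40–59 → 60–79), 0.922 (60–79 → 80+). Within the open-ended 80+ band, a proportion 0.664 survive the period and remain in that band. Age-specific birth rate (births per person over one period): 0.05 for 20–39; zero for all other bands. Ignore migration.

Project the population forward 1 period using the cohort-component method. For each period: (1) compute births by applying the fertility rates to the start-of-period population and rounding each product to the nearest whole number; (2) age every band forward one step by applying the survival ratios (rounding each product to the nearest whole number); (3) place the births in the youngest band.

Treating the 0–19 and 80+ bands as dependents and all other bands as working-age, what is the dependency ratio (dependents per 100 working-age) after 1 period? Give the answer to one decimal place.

27.1

Let group 1 be 0–19 through group 5 = 80+.
[period 1]
Births: 1980 * 0.05 = 99
Group 2: 1650 * 0.958 = 1581
Group 3: 1980 * 0.935 = 1851
Group 4: 1080 * 0.927 = 1001
Group 5: 410 * 0.922 + 1090 * 0.664 = 378 + 724 = 1102
End of period: [99, 1581, 1851, 1001, 1102]
Dependents (band 0–19 + band 80+) = 99 + 1102 = 1201; working-age = 4433; ratio = 1201/4433 × 100 = 27.1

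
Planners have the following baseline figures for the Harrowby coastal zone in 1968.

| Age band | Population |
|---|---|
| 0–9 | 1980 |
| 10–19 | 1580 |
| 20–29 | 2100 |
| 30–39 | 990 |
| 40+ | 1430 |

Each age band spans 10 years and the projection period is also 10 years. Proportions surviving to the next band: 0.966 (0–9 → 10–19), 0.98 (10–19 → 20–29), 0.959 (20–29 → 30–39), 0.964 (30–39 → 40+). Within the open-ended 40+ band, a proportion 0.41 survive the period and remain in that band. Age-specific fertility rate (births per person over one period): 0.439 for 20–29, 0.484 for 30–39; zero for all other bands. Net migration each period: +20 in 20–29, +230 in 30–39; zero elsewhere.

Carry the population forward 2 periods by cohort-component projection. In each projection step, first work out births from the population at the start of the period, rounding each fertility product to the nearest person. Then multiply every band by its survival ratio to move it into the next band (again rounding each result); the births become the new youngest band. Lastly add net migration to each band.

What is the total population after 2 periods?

9550

Numbering the groups 1..5 from youngest to oldest:
[period 1]
Births: 2100 × 0.439 = 922, 990 × 0.484 = 479 → 1401
Group 2: 1980 × 0.966 = 1913
Group 3: 1580 × 0.98 = 1548
Group 4: 2100 × 0.959 = 2014
Group 5: 990 × 0.964 + 1430 × 0.41 = 954 + 586 = 1540
Net migration: Group 3 + 20 → 1568; Group 4 + 230 → 2244
→ [1401, 1913, 1568, 2244, 1540]
[period 2]
Births: 1568 × 0.439 = 688, 2244 × 0.484 = 1086 → 1774
Group 2: 1401 × 0.966 = 1353
Group 3: 1913 × 0.98 = 1875
Group 4: 1568 × 0.959 = 1504
Group 5: 2244 × 0.964 + 1540 × 0.41 = 2163 + 631 = 2794
Net migration: Group 3 + 20 → 1895; Group 4 + 230 → 1734
→ [1774, 1353, 1895, 1734, 2794]
Total after period 2: 1774 + 1353 + 1895 + 1734 + 2794 = 9550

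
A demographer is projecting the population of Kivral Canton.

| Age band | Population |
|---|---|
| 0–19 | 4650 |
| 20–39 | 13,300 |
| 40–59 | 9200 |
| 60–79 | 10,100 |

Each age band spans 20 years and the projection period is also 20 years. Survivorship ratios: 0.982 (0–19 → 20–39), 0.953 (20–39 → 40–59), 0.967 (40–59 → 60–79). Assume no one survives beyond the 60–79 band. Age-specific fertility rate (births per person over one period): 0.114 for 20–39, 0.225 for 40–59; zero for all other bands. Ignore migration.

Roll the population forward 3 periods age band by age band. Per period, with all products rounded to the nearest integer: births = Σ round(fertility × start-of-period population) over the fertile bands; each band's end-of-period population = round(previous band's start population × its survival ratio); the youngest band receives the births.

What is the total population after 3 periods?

Call the bands 1 to 4, youngest first.
— Period 1 —
Births: 13300 × 0.114 = 1516, 9200 × 0.225 = 2070 — total 3586
Band 2: 4650 × 0.982 = 4566
Band 3: 13300 × 0.953 = 12675
Band 4: 9200 × 0.967 = 8896
Population now: 0–19=3586, 20–39=4566, 40–59=12675, 60–79=8896
— Period 2 —
Births: 4566 × 0.114 = 521, 12675 × 0.225 = 2852 — total 3373
Band 2: 3586 × 0.982 = 3521
Band 3: 4566 × 0.953 = 4351
Band 4: 12675 × 0.967 = 12257
Population now: 0–19=3373, 20–39=3521, 40–59=4351, 60–79=12257
— Period 3 —
Births: 3521 × 0.114 = 401, 4351 × 0.225 = 979 — total 1380
Band 2: 3373 × 0.982 = 3312
Band 3: 3521 × 0.953 = 3356
Band 4: 4351 × 0.967 = 4207
Population now: 0–19=1380, 20–39=3312, 40–59=3356, 60–79=4207
Total after period 3: 1380 + 3312 + 3356 + 4207 = 12255

12255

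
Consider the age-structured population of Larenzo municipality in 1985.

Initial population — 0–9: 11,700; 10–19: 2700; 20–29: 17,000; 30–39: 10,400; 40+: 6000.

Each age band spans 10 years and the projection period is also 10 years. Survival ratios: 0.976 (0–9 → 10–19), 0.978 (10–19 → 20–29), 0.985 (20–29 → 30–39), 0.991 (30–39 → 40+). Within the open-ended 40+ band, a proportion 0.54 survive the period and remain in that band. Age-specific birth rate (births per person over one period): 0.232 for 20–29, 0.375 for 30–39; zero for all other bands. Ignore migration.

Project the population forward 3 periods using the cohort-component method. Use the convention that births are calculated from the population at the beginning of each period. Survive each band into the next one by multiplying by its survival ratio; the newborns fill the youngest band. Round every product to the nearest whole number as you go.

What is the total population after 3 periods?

Numbering the bands 1..5 from youngest to oldest:
After projecting period 1:
Births: 17000 × 0.232 = 3944 ; 10400 × 0.375 = 3900 → total 7844
Band 2: 11700 × 0.976 = 11419
Band 3: 2700 × 0.978 = 2641
Band 4: 17000 × 0.985 = 16745
Band 5: 10400 × 0.991 + 6000 × 0.54 = 10306 + 3240 = 13546
Population now: 0–9=7844, 10–19=11419, 20–29=2641, 30–39=16745, 40+=13546
After projecting period 2:
Births: 2641 × 0.232 = 613 ; 16745 × 0.375 = 6279 → total 6892
Band 2: 7844 × 0.976 = 7656
Band 3: 11419 × 0.978 = 11168
Band 4: 2641 × 0.985 = 2601
Band 5: 16745 × 0.991 + 13546 × 0.54 = 16594 + 7315 = 23909
Population now: 0–9=6892, 10–19=7656, 20–29=11168, 30–39=2601, 40+=23909
After projecting period 3:
Births: 11168 × 0.232 = 2591 ; 2601 × 0.375 = 975 → total 3566
Band 2: 6892 × 0.976 = 6727
Band 3: 7656 × 0.978 = 7488
Band 4: 11168 × 0.985 = 11000
Band 5: 2601 × 0.991 + 23909 × 0.54 = 2578 + 12911 = 15489
Population now: 0–9=3566, 10–19=6727, 20–29=7488, 30–39=11000, 40+=15489
Total after period 3: 3566 + 6727 + 7488 + 11000 + 15489 = 44270

44270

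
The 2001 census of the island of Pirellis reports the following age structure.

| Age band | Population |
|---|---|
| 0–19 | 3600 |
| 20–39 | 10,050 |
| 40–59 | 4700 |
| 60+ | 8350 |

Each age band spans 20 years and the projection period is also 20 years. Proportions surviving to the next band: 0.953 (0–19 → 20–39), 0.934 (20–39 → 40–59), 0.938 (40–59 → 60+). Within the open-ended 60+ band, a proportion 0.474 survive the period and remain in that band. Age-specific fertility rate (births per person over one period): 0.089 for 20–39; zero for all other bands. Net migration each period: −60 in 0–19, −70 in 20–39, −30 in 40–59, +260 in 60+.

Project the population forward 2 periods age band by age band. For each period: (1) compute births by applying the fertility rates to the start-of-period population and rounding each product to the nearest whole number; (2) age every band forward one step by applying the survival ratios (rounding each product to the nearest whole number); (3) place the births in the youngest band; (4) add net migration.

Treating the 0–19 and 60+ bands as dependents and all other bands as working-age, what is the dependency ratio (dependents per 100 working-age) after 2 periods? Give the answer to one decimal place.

Let band 1 be 0–19 through band 4 = 60+.
Period 1.
Births: 10050 × 0.089 = 894
Band 2: 3600 × 0.953 = 3431
Band 3: 10050 × 0.934 = 9387
Band 4: 4700 × 0.938 + 8350 × 0.474 = 4409 + 3958 = 8367
Net migration: Band 1 − 60 → 834; Band 2 − 70 → 3361; Band 3 − 30 → 9357; Band 4 + 260 → 8627
Giving 834 / 3361 / 9357 / 8627.
Period 2.
Births: 3361 × 0.089 = 299
Band 2: 834 × 0.953 = 795
Band 3: 3361 × 0.934 = 3139
Band 4: 9357 × 0.938 + 8627 × 0.474 = 8777 + 4089 = 12866
Net migration: Band 1 − 60 → 239; Band 2 − 70 → 725; Band 3 − 30 → 3109; Band 4 + 260 → 13126
Giving 239 / 725 / 3109 / 13126.
Dependents (band 0–19 + band 60+) = 239 + 13126 = 13365; working-age = 3834; ratio = 13365/3834 × 100 = 348.6

348.6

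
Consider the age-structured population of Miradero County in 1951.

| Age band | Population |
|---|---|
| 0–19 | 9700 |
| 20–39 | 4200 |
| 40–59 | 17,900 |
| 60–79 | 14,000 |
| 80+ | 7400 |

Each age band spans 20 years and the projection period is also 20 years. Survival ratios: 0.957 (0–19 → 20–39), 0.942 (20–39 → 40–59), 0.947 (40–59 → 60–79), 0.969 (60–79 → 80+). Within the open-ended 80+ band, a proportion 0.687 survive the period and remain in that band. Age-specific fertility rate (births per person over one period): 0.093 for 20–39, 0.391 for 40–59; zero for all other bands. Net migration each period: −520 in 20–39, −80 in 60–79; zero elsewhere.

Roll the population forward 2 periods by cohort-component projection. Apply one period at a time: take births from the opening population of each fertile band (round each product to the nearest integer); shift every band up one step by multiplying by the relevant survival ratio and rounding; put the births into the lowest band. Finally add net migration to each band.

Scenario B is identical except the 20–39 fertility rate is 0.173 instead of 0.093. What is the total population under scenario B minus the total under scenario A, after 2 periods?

1023

[period 1]
Births: 4200 * 0.093 = 391, 17900 * 0.391 = 6999 → total 7390
20–39: 9700 * 0.957 = 9283
40–59: 4200 * 0.942 = 3956
60–79: 17900 * 0.947 = 16951
80+: 14000 * 0.969 + 7400 * 0.687 = 13566 + 5084 = 18650
Net migration: 20–39 − 520 → 8763; 60–79 − 80 → 16871
Giving 7390 / 8763 / 3956 / 16871 / 18650.
[period 2]
Births: 8763 * 0.093 = 815, 3956 * 0.391 = 1547 → total 2362
20–39: 7390 * 0.957 = 7072
40–59: 8763 * 0.942 = 8255
60–79: 3956 * 0.947 = 3746
80+: 16871 * 0.969 + 18650 * 0.687 = 16348 + 12813 = 29161
Net migration: 20–39 − 520 → 6552; 60–79 − 80 → 3666
Giving 2362 / 6552 / 8255 / 3666 / 29161.
Scenario A total after 2 periods: 49996
Scenario B projection —
[period 1]
Births: 4200 * 0.173 = 727, 17900 * 0.391 = 6999 → total 7726
20–39: 9700 * 0.957 = 9283
40–59: 4200 * 0.942 = 3956
60–79: 17900 * 0.947 = 16951
80+: 14000 * 0.969 + 7400 * 0.687 = 13566 + 5084 = 18650
Net migration: 20–39 − 520 → 8763; 60–79 − 80 → 16871
Giving 7726 / 8763 / 3956 / 16871 / 18650.
[period 2]
Births: 8763 * 0.173 = 1516, 3956 * 0.391 = 1547 → total 3063
20–39: 7726 * 0.957 = 7394
40–59: 8763 * 0.942 = 8255
60–79: 3956 * 0.947 = 3746
80+: 16871 * 0.969 + 18650 * 0.687 = 16348 + 12813 = 29161
Net migration: 20–39 − 520 → 6874; 60–79 − 80 → 3666
Giving 3063 / 6874 / 8255 / 3666 / 29161.
Scenario B total after 2 periods: 51019
Difference B − A = 51019 − 49996 = 1023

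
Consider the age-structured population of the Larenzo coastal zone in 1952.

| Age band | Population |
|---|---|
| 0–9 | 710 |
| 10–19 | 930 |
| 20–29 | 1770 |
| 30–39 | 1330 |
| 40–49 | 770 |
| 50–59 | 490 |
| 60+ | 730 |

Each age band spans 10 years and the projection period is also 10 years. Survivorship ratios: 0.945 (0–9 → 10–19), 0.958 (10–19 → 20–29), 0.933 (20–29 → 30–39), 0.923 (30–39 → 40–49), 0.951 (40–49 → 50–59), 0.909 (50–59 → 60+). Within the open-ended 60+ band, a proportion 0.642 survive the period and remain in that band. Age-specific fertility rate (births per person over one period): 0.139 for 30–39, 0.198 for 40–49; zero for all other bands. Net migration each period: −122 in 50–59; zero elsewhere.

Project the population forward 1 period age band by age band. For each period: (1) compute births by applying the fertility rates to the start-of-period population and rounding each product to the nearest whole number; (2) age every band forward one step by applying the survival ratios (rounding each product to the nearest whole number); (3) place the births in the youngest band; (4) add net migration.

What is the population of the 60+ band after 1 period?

914

Call the groups 1 to 7, youngest first.
Period 1.
Births: 1330 × 0.139 = 185  |  770 × 0.198 = 152 — total 337
Group 2: 710 × 0.945 = 671
Group 3: 930 × 0.958 = 891
Group 4: 1770 × 0.933 = 1651
Group 5: 1330 × 0.923 = 1228
Group 6: 770 × 0.951 = 732
Group 7: 490 × 0.909 + 730 × 0.642 = 445 + 469 = 914
Net migration: Group 6 − 122 → 610
Giving 337 / 671 / 891 / 1651 / 1228 / 610 / 914.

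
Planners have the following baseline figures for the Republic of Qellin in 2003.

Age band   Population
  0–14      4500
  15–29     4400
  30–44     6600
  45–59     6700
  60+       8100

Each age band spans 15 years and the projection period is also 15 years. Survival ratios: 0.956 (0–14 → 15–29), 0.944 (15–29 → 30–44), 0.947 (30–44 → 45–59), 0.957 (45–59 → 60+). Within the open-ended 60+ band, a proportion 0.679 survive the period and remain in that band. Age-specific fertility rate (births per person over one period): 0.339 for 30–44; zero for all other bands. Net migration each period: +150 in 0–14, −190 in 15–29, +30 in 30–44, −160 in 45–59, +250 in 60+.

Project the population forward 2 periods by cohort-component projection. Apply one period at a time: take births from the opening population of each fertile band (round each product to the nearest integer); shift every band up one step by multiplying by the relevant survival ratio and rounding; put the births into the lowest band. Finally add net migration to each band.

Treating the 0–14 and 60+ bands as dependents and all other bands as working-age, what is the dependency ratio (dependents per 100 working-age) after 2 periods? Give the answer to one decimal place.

Call the bands 1 to 5, youngest first.
After projecting period 1:
Births: 6600 × 0.339 = 2237
Band 2: 4500 × 0.956 = 4302
Band 3: 4400 × 0.944 = 4154
Band 4: 6600 × 0.947 = 6250
Band 5: 6700 × 0.957 + 8100 × 0.679 = 6412 + 5500 = 11912
Net migration: Band 1 + 150 → 2387; Band 2 − 190 → 4112; Band 3 + 30 → 4184; Band 4 − 160 → 6090; Band 5 + 250 → 12162
→ [2387, 4112, 4184, 6090, 12162]
After projecting period 2:
Births: 4184 × 0.339 = 1418
Band 2: 2387 × 0.956 = 2282
Band 3: 4112 × 0.944 = 3882
Band 4: 4184 × 0.947 = 3962
Band 5: 6090 × 0.957 + 12162 × 0.679 = 5828 + 8258 = 14086
Net migration: Band 1 + 150 → 1568; Band 2 − 190 → 2092; Band 3 + 30 → 3912; Band 4 − 160 → 3802; Band 5 + 250 → 14336
→ [1568, 2092, 3912, 3802, 14336]
Dependents (band 0–14 + band 60+) = 1568 + 14336 = 15904; working-age = 9806; ratio = 15904/9806 × 100 = 162.2

162.2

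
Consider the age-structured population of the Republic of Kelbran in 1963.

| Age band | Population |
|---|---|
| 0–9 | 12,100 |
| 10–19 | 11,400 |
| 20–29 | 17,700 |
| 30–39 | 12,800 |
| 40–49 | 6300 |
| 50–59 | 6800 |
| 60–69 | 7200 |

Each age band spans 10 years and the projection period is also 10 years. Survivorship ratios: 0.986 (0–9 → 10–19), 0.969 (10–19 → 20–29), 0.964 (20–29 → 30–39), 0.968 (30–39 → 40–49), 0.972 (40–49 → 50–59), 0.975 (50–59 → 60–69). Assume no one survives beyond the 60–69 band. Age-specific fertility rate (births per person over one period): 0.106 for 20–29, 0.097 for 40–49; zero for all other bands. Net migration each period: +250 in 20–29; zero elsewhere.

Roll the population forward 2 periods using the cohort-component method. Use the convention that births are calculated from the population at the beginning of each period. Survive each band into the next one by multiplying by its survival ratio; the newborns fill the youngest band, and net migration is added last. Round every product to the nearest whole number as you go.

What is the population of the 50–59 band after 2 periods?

Period 1.
Births: 17700 × 0.106 = 1876  |  6300 × 0.097 = 611 ⇒ total 2487
10–19: 12100 × 0.986 = 11931
20–29: 11400 × 0.969 = 11047
30–39: 17700 × 0.964 = 17063
40–49: 12800 × 0.968 = 12390
50–59: 6300 × 0.972 = 6124
60–69: 6800 × 0.975 = 6630
Net migration: 20–29 + 250 → 11297
→ [2487, 11931, 11297, 17063, 12390, 6124, 6630]
Period 2.
Births: 11297 × 0.106 = 1197  |  12390 × 0.097 = 1202 ⇒ total 2399
10–19: 2487 × 0.986 = 2452
20–29: 11931 × 0.969 = 11561
30–39: 11297 × 0.964 = 10890
40–49: 17063 × 0.968 = 16517
50–59: 12390 × 0.972 = 12043
60–69: 6124 × 0.975 = 5971
Net migration: 20–29 + 250 → 11811
→ [2399, 2452, 11811, 10890, 16517, 12043, 5971]

12043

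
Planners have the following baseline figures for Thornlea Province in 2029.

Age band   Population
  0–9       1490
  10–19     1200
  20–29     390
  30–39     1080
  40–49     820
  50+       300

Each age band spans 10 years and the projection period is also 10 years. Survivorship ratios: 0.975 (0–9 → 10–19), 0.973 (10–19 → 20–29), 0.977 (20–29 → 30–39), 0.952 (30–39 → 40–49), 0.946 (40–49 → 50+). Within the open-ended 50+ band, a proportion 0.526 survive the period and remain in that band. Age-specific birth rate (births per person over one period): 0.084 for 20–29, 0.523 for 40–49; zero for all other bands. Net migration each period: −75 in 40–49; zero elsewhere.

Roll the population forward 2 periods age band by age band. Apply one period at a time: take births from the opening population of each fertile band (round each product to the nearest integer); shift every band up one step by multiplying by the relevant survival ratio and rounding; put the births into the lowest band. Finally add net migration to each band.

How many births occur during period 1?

462

After projecting period 1:
Births: 390 × 0.084 = 33 ; 820 × 0.523 = 429 ⇒ total 462
10–19: 1490 × 0.975 = 1453
20–29: 1200 × 0.973 = 1168
30–39: 390 × 0.977 = 381
40–49: 1080 × 0.952 = 1028
50+: 820 × 0.946 + 300 × 0.526 = 776 + 158 = 934
Net migration: 40–49 − 75 → 953
→ [462, 1453, 1168, 381, 953, 934]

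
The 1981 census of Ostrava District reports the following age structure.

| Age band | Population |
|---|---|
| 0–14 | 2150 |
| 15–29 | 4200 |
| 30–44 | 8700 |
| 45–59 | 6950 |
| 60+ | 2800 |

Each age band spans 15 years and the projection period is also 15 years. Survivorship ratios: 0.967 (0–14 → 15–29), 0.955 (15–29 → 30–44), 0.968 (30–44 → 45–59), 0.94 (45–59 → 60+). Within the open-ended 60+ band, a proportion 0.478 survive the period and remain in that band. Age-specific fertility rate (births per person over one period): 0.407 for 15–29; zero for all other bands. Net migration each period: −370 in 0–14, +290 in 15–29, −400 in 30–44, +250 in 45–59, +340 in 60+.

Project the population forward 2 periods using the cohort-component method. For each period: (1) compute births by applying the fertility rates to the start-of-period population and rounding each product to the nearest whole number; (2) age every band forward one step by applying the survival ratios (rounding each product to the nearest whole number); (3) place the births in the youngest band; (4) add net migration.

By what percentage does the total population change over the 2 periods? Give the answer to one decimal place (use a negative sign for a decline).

-18.5

Numbering the bands 1..5 from youngest to oldest:
After projecting period 1:
Births: 4200 * 0.407 = 1709
Band 2: 2150 * 0.967 = 2079
Band 3: 4200 * 0.955 = 4011
Band 4: 8700 * 0.968 = 8422
Band 5: 6950 * 0.94 + 2800 * 0.478 = 6533 + 1338 = 7871
Net migration: Band 1 − 370 → 1339; Band 2 + 290 → 2369; Band 3 − 400 → 3611; Band 4 + 250 → 8672; Band 5 + 340 → 8211
End of period: [1339, 2369, 3611, 8672, 8211]
After projecting period 2:
Births: 2369 * 0.407 = 964
Band 2: 1339 * 0.967 = 1295
Band 3: 2369 * 0.955 = 2262
Band 4: 3611 * 0.968 = 3495
Band 5: 8672 * 0.94 + 8211 * 0.478 = 8152 + 3925 = 12077
Net migration: Band 1 − 370 → 594; Band 2 + 290 → 1585; Band 3 − 400 → 1862; Band 4 + 250 → 3745; Band 5 + 340 → 12417
End of period: [594, 1585, 1862, 3745, 12417]
Total: 24800 → 20203; change = -4597; percentage change = -18.5%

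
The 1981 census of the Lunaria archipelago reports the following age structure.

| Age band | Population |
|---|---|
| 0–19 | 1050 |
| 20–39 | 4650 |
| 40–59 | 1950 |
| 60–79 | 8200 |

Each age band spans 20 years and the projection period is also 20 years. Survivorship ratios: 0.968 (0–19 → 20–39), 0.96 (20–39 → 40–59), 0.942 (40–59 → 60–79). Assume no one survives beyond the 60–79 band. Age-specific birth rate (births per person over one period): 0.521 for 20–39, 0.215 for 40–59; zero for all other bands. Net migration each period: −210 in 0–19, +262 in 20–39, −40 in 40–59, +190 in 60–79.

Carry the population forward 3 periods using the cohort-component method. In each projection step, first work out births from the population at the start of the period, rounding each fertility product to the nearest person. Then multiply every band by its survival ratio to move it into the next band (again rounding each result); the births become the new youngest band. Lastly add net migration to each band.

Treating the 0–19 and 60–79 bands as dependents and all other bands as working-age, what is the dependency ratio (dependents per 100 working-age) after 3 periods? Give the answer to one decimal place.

65.8

Numbering the groups 1..4 from youngest to oldest:
Period 1:
Births: 4650 × 0.521 = 2423  |  1950 × 0.215 = 419 → 2842
Group 2: 1050 × 0.968 = 1016
Group 3: 4650 × 0.96 = 4464
Group 4: 1950 × 0.942 = 1837
Net migration: Group 1 − 210 → 2632; Group 2 + 262 → 1278; Group 3 − 40 → 4424; Group 4 + 190 → 2027
Giving 2632 / 1278 / 4424 / 2027.
Period 2:
Births: 1278 × 0.521 = 666  |  4424 × 0.215 = 951 → 1617
Group 2: 2632 × 0.968 = 2548
Group 3: 1278 × 0.96 = 1227
Group 4: 4424 × 0.942 = 4167
Net migration: Group 1 − 210 → 1407; Group 2 + 262 → 2810; Group 3 − 40 → 1187; Group 4 + 190 → 4357
Giving 1407 / 2810 / 1187 / 4357.
Period 3:
Births: 2810 × 0.521 = 1464  |  1187 × 0.215 = 255 → 1719
Group 2: 1407 × 0.968 = 1362
Group 3: 2810 × 0.96 = 2698
Group 4: 1187 × 0.942 = 1118
Net migration: Group 1 − 210 → 1509; Group 2 + 262 → 1624; Group 3 − 40 → 2658; Group 4 + 190 → 1308
Giving 1509 / 1624 / 2658 / 1308.
Dependents (band 0–19 + band 60–79) = 1509 + 1308 = 2817; working-age = 4282; ratio = 2817/4282 × 100 = 65.8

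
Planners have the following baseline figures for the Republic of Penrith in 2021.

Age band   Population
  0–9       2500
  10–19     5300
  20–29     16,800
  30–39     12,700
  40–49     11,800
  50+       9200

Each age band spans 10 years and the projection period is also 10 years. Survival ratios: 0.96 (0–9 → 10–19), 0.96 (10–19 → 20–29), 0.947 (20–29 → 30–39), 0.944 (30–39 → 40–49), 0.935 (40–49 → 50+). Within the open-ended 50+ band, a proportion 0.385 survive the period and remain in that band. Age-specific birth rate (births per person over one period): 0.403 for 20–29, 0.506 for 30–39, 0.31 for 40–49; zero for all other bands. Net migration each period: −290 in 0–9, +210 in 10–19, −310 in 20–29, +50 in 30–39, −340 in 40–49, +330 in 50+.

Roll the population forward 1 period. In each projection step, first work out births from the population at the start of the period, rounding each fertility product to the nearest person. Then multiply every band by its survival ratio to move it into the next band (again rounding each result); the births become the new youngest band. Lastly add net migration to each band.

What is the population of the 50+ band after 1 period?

14905

Numbering the bands 1..6 from youngest to oldest:
— Period 1 —
Births: 16800 × 0.403 = 6770, 12700 × 0.506 = 6426, 11800 × 0.31 = 3658 → total 16854
Band 2: 2500 × 0.96 = 2400
Band 3: 5300 × 0.96 = 5088
Band 4: 16800 × 0.947 = 15910
Band 5: 12700 × 0.944 = 11989
Band 6: 11800 × 0.935 + 9200 × 0.385 = 11033 + 3542 = 14575
Net migration: Band 1 − 290 → 16564; Band 2 + 210 → 2610; Band 3 − 310 → 4778; Band 4 + 50 → 15960; Band 5 − 340 → 11649; Band 6 + 330 → 14905
Giving 16564 / 2610 / 4778 / 15960 / 11649 / 14905.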